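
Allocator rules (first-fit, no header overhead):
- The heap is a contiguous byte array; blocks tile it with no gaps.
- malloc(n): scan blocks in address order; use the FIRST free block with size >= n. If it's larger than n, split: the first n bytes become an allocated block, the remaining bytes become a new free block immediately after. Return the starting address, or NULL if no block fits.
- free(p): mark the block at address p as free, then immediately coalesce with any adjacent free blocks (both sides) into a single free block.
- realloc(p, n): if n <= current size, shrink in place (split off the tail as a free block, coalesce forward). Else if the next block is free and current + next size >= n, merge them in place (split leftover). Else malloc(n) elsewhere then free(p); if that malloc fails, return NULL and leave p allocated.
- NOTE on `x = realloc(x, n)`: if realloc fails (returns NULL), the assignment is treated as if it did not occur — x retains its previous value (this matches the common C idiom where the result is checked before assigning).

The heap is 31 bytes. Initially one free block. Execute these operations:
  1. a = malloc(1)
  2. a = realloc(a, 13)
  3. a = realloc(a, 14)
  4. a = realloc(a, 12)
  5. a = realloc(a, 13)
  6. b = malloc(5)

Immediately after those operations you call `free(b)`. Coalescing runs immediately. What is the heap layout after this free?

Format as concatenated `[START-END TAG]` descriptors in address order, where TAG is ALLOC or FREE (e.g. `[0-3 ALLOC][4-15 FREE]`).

Answer: [0-12 ALLOC][13-30 FREE]

Derivation:
Op 1: a = malloc(1) -> a = 0; heap: [0-0 ALLOC][1-30 FREE]
Op 2: a = realloc(a, 13) -> a = 0; heap: [0-12 ALLOC][13-30 FREE]
Op 3: a = realloc(a, 14) -> a = 0; heap: [0-13 ALLOC][14-30 FREE]
Op 4: a = realloc(a, 12) -> a = 0; heap: [0-11 ALLOC][12-30 FREE]
Op 5: a = realloc(a, 13) -> a = 0; heap: [0-12 ALLOC][13-30 FREE]
Op 6: b = malloc(5) -> b = 13; heap: [0-12 ALLOC][13-17 ALLOC][18-30 FREE]
free(b): b = 13 -> block [13-17 ALLOC]; mark free, coalesce with adjacent free neighbors -> [0-12 ALLOC][13-30 FREE]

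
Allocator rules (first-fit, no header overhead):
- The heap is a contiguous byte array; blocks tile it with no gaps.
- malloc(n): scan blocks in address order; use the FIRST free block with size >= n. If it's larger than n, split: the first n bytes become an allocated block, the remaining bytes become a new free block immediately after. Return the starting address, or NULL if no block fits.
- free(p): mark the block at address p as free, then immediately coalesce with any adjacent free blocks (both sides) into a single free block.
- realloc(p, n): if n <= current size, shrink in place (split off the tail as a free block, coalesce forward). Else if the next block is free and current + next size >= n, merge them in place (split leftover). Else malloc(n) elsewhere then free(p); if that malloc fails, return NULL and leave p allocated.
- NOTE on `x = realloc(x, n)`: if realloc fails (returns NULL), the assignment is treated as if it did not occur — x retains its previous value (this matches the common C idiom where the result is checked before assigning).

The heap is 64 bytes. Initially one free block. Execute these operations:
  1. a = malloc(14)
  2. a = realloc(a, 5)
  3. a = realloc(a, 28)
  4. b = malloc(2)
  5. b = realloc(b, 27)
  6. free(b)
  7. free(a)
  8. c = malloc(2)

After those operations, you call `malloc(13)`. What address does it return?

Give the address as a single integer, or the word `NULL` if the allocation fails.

Op 1: a = malloc(14) -> a = 0; heap: [0-13 ALLOC][14-63 FREE]
Op 2: a = realloc(a, 5) -> a = 0; heap: [0-4 ALLOC][5-63 FREE]
Op 3: a = realloc(a, 28) -> a = 0; heap: [0-27 ALLOC][28-63 FREE]
Op 4: b = malloc(2) -> b = 28; heap: [0-27 ALLOC][28-29 ALLOC][30-63 FREE]
Op 5: b = realloc(b, 27) -> b = 28; heap: [0-27 ALLOC][28-54 ALLOC][55-63 FREE]
Op 6: free(b) -> (freed b); heap: [0-27 ALLOC][28-63 FREE]
Op 7: free(a) -> (freed a); heap: [0-63 FREE]
Op 8: c = malloc(2) -> c = 0; heap: [0-1 ALLOC][2-63 FREE]
malloc(13): first-fit scan over [0-1 ALLOC][2-63 FREE] -> 2

Answer: 2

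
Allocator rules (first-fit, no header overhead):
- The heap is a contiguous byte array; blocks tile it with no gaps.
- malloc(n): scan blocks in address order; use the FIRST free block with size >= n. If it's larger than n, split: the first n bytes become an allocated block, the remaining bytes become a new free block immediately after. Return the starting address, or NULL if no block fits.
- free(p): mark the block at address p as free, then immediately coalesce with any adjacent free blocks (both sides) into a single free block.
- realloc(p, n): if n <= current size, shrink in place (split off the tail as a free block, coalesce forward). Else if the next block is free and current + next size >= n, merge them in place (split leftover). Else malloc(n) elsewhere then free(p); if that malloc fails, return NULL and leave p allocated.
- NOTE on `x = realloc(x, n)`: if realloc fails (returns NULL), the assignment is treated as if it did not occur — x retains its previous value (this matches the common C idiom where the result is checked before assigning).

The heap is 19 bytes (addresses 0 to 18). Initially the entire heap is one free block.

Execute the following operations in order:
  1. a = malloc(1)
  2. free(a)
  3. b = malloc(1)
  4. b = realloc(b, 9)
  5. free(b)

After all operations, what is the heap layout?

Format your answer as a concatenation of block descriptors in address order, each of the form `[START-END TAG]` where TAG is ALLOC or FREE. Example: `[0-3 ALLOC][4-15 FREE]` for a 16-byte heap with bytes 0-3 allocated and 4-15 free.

Op 1: a = malloc(1) -> a = 0; heap: [0-0 ALLOC][1-18 FREE]
Op 2: free(a) -> (freed a); heap: [0-18 FREE]
Op 3: b = malloc(1) -> b = 0; heap: [0-0 ALLOC][1-18 FREE]
Op 4: b = realloc(b, 9) -> b = 0; heap: [0-8 ALLOC][9-18 FREE]
Op 5: free(b) -> (freed b); heap: [0-18 FREE]

Answer: [0-18 FREE]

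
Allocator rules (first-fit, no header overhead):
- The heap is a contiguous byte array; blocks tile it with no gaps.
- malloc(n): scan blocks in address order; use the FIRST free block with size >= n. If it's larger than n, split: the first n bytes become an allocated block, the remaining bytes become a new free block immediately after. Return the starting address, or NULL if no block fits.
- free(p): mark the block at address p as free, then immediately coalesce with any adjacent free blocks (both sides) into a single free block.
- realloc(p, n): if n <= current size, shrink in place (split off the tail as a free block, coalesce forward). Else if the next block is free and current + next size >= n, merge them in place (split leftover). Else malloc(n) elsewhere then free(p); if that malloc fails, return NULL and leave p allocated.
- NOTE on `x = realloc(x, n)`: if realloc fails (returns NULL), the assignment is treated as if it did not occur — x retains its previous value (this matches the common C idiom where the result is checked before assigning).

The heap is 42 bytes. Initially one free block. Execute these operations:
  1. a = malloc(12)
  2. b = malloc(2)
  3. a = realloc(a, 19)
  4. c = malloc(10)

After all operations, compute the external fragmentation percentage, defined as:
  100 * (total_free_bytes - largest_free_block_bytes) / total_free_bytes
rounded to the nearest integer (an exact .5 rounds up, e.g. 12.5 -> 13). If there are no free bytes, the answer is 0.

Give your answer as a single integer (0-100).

Op 1: a = malloc(12) -> a = 0; heap: [0-11 ALLOC][12-41 FREE]
Op 2: b = malloc(2) -> b = 12; heap: [0-11 ALLOC][12-13 ALLOC][14-41 FREE]
Op 3: a = realloc(a, 19) -> a = 14; heap: [0-11 FREE][12-13 ALLOC][14-32 ALLOC][33-41 FREE]
Op 4: c = malloc(10) -> c = 0; heap: [0-9 ALLOC][10-11 FREE][12-13 ALLOC][14-32 ALLOC][33-41 FREE]
Free blocks: [2 9] total_free=11 largest=9 -> 100*(11-9)/11 = 200/11 ≈ 18.182 -> rounds to 18

Answer: 18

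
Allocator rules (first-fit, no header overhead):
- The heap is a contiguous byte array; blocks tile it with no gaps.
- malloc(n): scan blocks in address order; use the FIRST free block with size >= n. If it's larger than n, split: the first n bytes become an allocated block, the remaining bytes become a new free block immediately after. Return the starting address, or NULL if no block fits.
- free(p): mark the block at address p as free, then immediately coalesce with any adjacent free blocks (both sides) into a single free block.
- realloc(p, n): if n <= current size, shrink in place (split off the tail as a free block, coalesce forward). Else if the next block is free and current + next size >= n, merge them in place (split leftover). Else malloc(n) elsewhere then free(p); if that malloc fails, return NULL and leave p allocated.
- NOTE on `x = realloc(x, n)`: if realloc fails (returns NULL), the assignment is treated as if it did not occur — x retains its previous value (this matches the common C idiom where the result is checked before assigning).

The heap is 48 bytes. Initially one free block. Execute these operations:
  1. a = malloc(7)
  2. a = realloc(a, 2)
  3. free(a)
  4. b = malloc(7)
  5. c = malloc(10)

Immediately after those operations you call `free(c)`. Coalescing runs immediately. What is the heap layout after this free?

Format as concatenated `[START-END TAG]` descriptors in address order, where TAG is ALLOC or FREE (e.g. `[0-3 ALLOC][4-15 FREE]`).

Answer: [0-6 ALLOC][7-47 FREE]

Derivation:
Op 1: a = malloc(7) -> a = 0; heap: [0-6 ALLOC][7-47 FREE]
Op 2: a = realloc(a, 2) -> a = 0; heap: [0-1 ALLOC][2-47 FREE]
Op 3: free(a) -> (freed a); heap: [0-47 FREE]
Op 4: b = malloc(7) -> b = 0; heap: [0-6 ALLOC][7-47 FREE]
Op 5: c = malloc(10) -> c = 7; heap: [0-6 ALLOC][7-16 ALLOC][17-47 FREE]
free(c): c = 7 -> block [7-16 ALLOC]; mark free, coalesce with adjacent free neighbors -> [0-6 ALLOC][7-47 FREE]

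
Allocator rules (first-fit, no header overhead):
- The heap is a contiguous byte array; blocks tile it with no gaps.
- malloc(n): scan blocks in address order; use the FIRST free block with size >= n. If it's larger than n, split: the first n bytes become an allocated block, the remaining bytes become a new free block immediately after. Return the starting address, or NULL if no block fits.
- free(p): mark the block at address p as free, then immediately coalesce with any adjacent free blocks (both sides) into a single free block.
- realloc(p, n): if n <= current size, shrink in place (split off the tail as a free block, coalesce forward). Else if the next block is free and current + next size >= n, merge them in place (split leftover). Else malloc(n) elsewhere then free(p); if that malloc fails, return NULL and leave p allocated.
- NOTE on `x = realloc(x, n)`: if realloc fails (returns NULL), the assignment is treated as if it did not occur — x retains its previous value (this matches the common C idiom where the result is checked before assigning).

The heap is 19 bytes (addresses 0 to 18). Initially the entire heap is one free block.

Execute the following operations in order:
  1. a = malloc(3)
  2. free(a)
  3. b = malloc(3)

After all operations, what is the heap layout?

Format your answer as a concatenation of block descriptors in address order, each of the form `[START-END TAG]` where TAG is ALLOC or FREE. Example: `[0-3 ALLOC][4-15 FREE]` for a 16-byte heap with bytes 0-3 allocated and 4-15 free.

Op 1: a = malloc(3) -> a = 0; heap: [0-2 ALLOC][3-18 FREE]
Op 2: free(a) -> (freed a); heap: [0-18 FREE]
Op 3: b = malloc(3) -> b = 0; heap: [0-2 ALLOC][3-18 FREE]

Answer: [0-2 ALLOC][3-18 FREE]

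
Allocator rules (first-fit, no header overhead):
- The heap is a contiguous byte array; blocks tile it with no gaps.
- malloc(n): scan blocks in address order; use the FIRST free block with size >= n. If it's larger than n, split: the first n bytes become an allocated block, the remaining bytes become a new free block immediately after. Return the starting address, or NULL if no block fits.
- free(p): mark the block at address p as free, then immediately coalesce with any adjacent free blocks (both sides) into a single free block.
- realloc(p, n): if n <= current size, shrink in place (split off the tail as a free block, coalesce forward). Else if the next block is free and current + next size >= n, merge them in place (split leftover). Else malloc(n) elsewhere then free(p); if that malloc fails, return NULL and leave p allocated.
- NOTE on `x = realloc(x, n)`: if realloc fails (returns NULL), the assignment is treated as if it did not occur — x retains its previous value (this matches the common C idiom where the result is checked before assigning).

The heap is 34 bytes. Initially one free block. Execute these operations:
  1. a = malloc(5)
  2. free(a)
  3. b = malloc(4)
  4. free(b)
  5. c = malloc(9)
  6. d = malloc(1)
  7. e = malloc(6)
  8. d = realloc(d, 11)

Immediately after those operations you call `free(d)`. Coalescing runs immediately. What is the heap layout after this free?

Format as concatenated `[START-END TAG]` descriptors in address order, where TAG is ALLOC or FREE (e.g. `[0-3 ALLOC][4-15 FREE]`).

Answer: [0-8 ALLOC][9-9 FREE][10-15 ALLOC][16-33 FREE]

Derivation:
Op 1: a = malloc(5) -> a = 0; heap: [0-4 ALLOC][5-33 FREE]
Op 2: free(a) -> (freed a); heap: [0-33 FREE]
Op 3: b = malloc(4) -> b = 0; heap: [0-3 ALLOC][4-33 FREE]
Op 4: free(b) -> (freed b); heap: [0-33 FREE]
Op 5: c = malloc(9) -> c = 0; heap: [0-8 ALLOC][9-33 FREE]
Op 6: d = malloc(1) -> d = 9; heap: [0-8 ALLOC][9-9 ALLOC][10-33 FREE]
Op 7: e = malloc(6) -> e = 10; heap: [0-8 ALLOC][9-9 ALLOC][10-15 ALLOC][16-33 FREE]
Op 8: d = realloc(d, 11) -> d = 16; heap: [0-8 ALLOC][9-9 FREE][10-15 ALLOC][16-26 ALLOC][27-33 FREE]
free(d): d = 16 -> block [16-26 ALLOC]; mark free, coalesce with adjacent free neighbors -> [0-8 ALLOC][9-9 FREE][10-15 ALLOC][16-33 FREE]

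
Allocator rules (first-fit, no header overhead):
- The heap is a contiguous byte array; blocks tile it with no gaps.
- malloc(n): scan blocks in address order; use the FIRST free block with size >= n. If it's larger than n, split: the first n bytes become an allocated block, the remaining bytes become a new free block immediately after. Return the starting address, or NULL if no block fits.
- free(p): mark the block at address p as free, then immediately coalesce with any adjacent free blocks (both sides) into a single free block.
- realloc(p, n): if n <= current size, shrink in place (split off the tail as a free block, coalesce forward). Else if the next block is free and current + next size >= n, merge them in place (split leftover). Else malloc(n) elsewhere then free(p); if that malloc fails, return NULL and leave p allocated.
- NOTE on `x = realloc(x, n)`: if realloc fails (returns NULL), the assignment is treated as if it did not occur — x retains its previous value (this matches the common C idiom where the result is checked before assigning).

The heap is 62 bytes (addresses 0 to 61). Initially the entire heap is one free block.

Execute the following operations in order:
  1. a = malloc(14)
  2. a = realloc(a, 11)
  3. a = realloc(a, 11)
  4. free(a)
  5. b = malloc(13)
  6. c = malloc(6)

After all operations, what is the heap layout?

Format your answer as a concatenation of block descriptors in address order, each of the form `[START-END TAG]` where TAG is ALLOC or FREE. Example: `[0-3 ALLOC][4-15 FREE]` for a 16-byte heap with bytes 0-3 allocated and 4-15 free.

Answer: [0-12 ALLOC][13-18 ALLOC][19-61 FREE]

Derivation:
Op 1: a = malloc(14) -> a = 0; heap: [0-13 ALLOC][14-61 FREE]
Op 2: a = realloc(a, 11) -> a = 0; heap: [0-10 ALLOC][11-61 FREE]
Op 3: a = realloc(a, 11) -> a = 0; heap: [0-10 ALLOC][11-61 FREE]
Op 4: free(a) -> (freed a); heap: [0-61 FREE]
Op 5: b = malloc(13) -> b = 0; heap: [0-12 ALLOC][13-61 FREE]
Op 6: c = malloc(6) -> c = 13; heap: [0-12 ALLOC][13-18 ALLOC][19-61 FREE]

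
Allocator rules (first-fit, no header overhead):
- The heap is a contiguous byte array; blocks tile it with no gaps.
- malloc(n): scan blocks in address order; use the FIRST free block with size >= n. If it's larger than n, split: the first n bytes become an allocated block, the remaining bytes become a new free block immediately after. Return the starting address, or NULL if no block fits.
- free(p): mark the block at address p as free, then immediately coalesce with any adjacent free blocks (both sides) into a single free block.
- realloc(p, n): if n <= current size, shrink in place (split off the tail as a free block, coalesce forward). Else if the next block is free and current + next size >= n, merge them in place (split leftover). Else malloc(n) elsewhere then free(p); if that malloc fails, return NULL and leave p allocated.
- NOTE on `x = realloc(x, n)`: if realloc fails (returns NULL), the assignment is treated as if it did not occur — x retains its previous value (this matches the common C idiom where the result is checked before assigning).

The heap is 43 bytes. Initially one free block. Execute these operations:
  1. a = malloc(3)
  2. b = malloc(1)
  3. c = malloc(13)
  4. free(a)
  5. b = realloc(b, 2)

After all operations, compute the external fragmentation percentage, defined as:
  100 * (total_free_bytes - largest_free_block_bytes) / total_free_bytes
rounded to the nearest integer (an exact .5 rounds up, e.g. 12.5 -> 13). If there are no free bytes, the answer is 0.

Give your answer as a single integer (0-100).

Op 1: a = malloc(3) -> a = 0; heap: [0-2 ALLOC][3-42 FREE]
Op 2: b = malloc(1) -> b = 3; heap: [0-2 ALLOC][3-3 ALLOC][4-42 FREE]
Op 3: c = malloc(13) -> c = 4; heap: [0-2 ALLOC][3-3 ALLOC][4-16 ALLOC][17-42 FREE]
Op 4: free(a) -> (freed a); heap: [0-2 FREE][3-3 ALLOC][4-16 ALLOC][17-42 FREE]
Op 5: b = realloc(b, 2) -> b = 0; heap: [0-1 ALLOC][2-3 FREE][4-16 ALLOC][17-42 FREE]
Free blocks: [2 26] total_free=28 largest=26 -> 100*(28-26)/28 = 200/28 ≈ 7.143 -> rounds to 7

Answer: 7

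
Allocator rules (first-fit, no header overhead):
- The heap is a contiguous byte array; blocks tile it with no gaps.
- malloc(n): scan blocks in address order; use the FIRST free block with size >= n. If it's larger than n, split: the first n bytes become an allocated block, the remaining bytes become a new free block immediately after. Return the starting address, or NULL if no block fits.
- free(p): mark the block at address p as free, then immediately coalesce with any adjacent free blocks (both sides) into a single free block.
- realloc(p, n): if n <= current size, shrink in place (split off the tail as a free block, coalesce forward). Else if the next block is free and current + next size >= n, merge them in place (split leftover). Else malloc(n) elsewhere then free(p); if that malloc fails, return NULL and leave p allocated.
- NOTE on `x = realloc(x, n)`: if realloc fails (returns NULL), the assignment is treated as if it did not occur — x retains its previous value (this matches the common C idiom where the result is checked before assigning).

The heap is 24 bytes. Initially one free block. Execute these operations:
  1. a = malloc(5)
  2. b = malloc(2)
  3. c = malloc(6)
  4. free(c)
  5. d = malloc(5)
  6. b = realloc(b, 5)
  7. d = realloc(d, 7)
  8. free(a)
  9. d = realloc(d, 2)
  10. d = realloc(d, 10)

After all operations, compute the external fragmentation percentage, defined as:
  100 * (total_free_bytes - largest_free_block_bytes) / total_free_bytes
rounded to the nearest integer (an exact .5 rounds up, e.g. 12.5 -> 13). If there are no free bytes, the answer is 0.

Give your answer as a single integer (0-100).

Op 1: a = malloc(5) -> a = 0; heap: [0-4 ALLOC][5-23 FREE]
Op 2: b = malloc(2) -> b = 5; heap: [0-4 ALLOC][5-6 ALLOC][7-23 FREE]
Op 3: c = malloc(6) -> c = 7; heap: [0-4 ALLOC][5-6 ALLOC][7-12 ALLOC][13-23 FREE]
Op 4: free(c) -> (freed c); heap: [0-4 ALLOC][5-6 ALLOC][7-23 FREE]
Op 5: d = malloc(5) -> d = 7; heap: [0-4 ALLOC][5-6 ALLOC][7-11 ALLOC][12-23 FREE]
Op 6: b = realloc(b, 5) -> b = 12; heap: [0-4 ALLOC][5-6 FREE][7-11 ALLOC][12-16 ALLOC][17-23 FREE]
Op 7: d = realloc(d, 7) -> d = 17; heap: [0-4 ALLOC][5-11 FREE][12-16 ALLOC][17-23 ALLOC]
Op 8: free(a) -> (freed a); heap: [0-11 FREE][12-16 ALLOC][17-23 ALLOC]
Op 9: d = realloc(d, 2) -> d = 17; heap: [0-11 FREE][12-16 ALLOC][17-18 ALLOC][19-23 FREE]
Op 10: d = realloc(d, 10) -> d = 0; heap: [0-9 ALLOC][10-11 FREE][12-16 ALLOC][17-23 FREE]
Free blocks: [2 7] total_free=9 largest=7 -> 100*(9-7)/9 = 200/9 ≈ 22.222 -> rounds to 22

Answer: 22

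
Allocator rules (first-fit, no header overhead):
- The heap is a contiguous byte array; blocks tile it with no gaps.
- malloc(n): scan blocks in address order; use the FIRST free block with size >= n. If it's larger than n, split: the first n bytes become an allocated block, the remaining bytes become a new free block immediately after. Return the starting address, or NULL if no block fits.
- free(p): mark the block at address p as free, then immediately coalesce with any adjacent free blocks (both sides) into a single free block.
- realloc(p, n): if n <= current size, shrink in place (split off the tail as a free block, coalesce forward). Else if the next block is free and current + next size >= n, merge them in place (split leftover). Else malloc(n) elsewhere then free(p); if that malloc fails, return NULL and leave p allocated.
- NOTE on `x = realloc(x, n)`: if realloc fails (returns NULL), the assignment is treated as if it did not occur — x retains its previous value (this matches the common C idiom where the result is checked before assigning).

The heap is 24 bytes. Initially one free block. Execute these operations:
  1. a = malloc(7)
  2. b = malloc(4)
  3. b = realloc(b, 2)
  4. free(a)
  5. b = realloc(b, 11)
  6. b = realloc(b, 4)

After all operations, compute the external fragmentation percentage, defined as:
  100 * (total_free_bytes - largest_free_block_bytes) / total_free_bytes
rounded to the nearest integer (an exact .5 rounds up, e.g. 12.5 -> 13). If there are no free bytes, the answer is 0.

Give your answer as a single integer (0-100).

Op 1: a = malloc(7) -> a = 0; heap: [0-6 ALLOC][7-23 FREE]
Op 2: b = malloc(4) -> b = 7; heap: [0-6 ALLOC][7-10 ALLOC][11-23 FREE]
Op 3: b = realloc(b, 2) -> b = 7; heap: [0-6 ALLOC][7-8 ALLOC][9-23 FREE]
Op 4: free(a) -> (freed a); heap: [0-6 FREE][7-8 ALLOC][9-23 FREE]
Op 5: b = realloc(b, 11) -> b = 7; heap: [0-6 FREE][7-17 ALLOC][18-23 FREE]
Op 6: b = realloc(b, 4) -> b = 7; heap: [0-6 FREE][7-10 ALLOC][11-23 FREE]
Free blocks: [7 13] total_free=20 largest=13 -> 100*(20-13)/20 = 700/20 = 35

Answer: 35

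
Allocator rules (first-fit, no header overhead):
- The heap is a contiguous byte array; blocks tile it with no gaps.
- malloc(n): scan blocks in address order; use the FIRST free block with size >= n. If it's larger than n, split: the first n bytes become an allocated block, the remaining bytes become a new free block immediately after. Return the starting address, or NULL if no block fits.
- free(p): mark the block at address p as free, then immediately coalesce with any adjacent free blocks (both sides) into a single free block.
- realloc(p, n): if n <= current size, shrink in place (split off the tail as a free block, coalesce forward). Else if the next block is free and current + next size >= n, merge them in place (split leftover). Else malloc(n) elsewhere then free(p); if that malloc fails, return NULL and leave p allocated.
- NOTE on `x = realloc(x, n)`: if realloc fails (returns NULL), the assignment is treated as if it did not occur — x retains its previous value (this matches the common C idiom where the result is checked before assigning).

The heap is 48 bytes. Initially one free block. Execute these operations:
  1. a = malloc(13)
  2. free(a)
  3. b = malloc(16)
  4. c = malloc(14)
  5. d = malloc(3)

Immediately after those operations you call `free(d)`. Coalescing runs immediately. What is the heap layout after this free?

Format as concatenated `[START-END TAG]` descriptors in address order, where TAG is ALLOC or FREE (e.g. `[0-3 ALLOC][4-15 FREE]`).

Answer: [0-15 ALLOC][16-29 ALLOC][30-47 FREE]

Derivation:
Op 1: a = malloc(13) -> a = 0; heap: [0-12 ALLOC][13-47 FREE]
Op 2: free(a) -> (freed a); heap: [0-47 FREE]
Op 3: b = malloc(16) -> b = 0; heap: [0-15 ALLOC][16-47 FREE]
Op 4: c = malloc(14) -> c = 16; heap: [0-15 ALLOC][16-29 ALLOC][30-47 FREE]
Op 5: d = malloc(3) -> d = 30; heap: [0-15 ALLOC][16-29 ALLOC][30-32 ALLOC][33-47 FREE]
free(d): d = 30 -> block [30-32 ALLOC]; mark free, coalesce with adjacent free neighbors -> [0-15 ALLOC][16-29 ALLOC][30-47 FREE]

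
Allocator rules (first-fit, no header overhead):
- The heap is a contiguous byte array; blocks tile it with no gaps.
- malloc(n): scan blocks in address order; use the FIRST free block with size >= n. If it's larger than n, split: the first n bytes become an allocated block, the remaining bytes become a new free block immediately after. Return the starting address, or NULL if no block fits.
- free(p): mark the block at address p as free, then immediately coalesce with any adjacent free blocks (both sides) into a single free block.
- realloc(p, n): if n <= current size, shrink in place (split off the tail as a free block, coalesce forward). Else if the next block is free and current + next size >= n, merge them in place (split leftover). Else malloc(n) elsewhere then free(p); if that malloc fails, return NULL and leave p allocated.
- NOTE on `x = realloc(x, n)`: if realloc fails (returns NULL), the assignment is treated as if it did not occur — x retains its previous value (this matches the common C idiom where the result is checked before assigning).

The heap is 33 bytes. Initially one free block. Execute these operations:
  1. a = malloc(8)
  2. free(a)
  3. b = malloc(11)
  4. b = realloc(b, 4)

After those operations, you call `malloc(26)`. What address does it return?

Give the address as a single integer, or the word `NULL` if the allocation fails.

Answer: 4

Derivation:
Op 1: a = malloc(8) -> a = 0; heap: [0-7 ALLOC][8-32 FREE]
Op 2: free(a) -> (freed a); heap: [0-32 FREE]
Op 3: b = malloc(11) -> b = 0; heap: [0-10 ALLOC][11-32 FREE]
Op 4: b = realloc(b, 4) -> b = 0; heap: [0-3 ALLOC][4-32 FREE]
malloc(26): first-fit scan over [0-3 ALLOC][4-32 FREE] -> 4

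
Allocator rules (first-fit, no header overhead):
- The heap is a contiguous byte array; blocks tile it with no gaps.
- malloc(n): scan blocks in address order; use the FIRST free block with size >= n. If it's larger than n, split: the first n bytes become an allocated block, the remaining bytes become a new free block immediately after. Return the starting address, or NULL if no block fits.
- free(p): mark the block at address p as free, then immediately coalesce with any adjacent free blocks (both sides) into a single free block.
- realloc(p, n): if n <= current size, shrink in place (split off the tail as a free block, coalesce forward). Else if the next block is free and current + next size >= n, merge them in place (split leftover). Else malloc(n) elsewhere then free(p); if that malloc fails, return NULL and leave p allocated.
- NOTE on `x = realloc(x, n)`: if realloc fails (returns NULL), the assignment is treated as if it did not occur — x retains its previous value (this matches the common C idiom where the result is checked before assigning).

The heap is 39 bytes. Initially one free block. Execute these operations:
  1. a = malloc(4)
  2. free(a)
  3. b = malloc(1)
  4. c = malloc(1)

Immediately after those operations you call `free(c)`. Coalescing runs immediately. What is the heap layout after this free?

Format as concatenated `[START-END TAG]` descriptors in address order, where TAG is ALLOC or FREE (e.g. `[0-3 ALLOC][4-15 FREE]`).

Answer: [0-0 ALLOC][1-38 FREE]

Derivation:
Op 1: a = malloc(4) -> a = 0; heap: [0-3 ALLOC][4-38 FREE]
Op 2: free(a) -> (freed a); heap: [0-38 FREE]
Op 3: b = malloc(1) -> b = 0; heap: [0-0 ALLOC][1-38 FREE]
Op 4: c = malloc(1) -> c = 1; heap: [0-0 ALLOC][1-1 ALLOC][2-38 FREE]
free(c): c = 1 -> block [1-1 ALLOC]; mark free, coalesce with adjacent free neighbors -> [0-0 ALLOC][1-38 FREE]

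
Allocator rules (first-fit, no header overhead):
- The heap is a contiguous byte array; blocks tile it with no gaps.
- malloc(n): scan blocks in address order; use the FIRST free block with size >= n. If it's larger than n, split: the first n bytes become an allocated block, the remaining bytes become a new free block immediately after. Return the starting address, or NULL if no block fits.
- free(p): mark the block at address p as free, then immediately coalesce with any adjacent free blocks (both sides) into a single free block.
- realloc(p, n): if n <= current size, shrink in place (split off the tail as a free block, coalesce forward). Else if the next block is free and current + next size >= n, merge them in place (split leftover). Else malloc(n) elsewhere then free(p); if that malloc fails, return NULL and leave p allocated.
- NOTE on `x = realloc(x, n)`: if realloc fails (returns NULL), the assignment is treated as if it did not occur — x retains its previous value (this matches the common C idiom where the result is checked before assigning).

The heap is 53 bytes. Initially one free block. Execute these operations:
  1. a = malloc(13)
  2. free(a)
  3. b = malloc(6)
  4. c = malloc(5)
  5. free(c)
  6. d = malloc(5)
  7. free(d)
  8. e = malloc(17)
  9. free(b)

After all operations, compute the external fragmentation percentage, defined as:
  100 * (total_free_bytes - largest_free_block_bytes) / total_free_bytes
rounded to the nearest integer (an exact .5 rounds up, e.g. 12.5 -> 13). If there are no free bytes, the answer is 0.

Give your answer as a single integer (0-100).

Op 1: a = malloc(13) -> a = 0; heap: [0-12 ALLOC][13-52 FREE]
Op 2: free(a) -> (freed a); heap: [0-52 FREE]
Op 3: b = malloc(6) -> b = 0; heap: [0-5 ALLOC][6-52 FREE]
Op 4: c = malloc(5) -> c = 6; heap: [0-5 ALLOC][6-10 ALLOC][11-52 FREE]
Op 5: free(c) -> (freed c); heap: [0-5 ALLOC][6-52 FREE]
Op 6: d = malloc(5) -> d = 6; heap: [0-5 ALLOC][6-10 ALLOC][11-52 FREE]
Op 7: free(d) -> (freed d); heap: [0-5 ALLOC][6-52 FREE]
Op 8: e = malloc(17) -> e = 6; heap: [0-5 ALLOC][6-22 ALLOC][23-52 FREE]
Op 9: free(b) -> (freed b); heap: [0-5 FREE][6-22 ALLOC][23-52 FREE]
Free blocks: [6 30] total_free=36 largest=30 -> 100*(36-30)/36 = 600/36 ≈ 16.667 -> rounds to 17

Answer: 17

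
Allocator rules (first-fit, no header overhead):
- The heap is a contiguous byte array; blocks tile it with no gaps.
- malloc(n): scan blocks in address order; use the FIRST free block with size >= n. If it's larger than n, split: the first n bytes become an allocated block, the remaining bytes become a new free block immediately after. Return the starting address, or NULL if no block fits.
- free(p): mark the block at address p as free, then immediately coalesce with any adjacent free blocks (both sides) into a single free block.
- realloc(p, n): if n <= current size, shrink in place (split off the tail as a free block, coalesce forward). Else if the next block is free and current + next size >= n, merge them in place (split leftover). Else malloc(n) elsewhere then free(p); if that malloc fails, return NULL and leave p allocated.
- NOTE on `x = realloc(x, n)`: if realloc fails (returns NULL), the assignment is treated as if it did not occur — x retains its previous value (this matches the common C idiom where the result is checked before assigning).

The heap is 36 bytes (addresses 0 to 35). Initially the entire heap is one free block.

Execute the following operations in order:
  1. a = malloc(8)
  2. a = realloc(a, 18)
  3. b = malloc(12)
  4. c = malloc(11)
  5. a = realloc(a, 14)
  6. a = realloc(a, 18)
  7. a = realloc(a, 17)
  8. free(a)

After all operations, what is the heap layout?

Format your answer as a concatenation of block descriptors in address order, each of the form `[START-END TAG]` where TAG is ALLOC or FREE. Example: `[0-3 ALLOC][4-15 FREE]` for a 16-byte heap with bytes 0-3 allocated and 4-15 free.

Answer: [0-17 FREE][18-29 ALLOC][30-35 FREE]

Derivation:
Op 1: a = malloc(8) -> a = 0; heap: [0-7 ALLOC][8-35 FREE]
Op 2: a = realloc(a, 18) -> a = 0; heap: [0-17 ALLOC][18-35 FREE]
Op 3: b = malloc(12) -> b = 18; heap: [0-17 ALLOC][18-29 ALLOC][30-35 FREE]
Op 4: c = malloc(11) -> c = NULL; heap: [0-17 ALLOC][18-29 ALLOC][30-35 FREE]
Op 5: a = realloc(a, 14) -> a = 0; heap: [0-13 ALLOC][14-17 FREE][18-29 ALLOC][30-35 FREE]
Op 6: a = realloc(a, 18) -> a = 0; heap: [0-17 ALLOC][18-29 ALLOC][30-35 FREE]
Op 7: a = realloc(a, 17) -> a = 0; heap: [0-16 ALLOC][17-17 FREE][18-29 ALLOC][30-35 FREE]
Op 8: free(a) -> (freed a); heap: [0-17 FREE][18-29 ALLOC][30-35 FREE]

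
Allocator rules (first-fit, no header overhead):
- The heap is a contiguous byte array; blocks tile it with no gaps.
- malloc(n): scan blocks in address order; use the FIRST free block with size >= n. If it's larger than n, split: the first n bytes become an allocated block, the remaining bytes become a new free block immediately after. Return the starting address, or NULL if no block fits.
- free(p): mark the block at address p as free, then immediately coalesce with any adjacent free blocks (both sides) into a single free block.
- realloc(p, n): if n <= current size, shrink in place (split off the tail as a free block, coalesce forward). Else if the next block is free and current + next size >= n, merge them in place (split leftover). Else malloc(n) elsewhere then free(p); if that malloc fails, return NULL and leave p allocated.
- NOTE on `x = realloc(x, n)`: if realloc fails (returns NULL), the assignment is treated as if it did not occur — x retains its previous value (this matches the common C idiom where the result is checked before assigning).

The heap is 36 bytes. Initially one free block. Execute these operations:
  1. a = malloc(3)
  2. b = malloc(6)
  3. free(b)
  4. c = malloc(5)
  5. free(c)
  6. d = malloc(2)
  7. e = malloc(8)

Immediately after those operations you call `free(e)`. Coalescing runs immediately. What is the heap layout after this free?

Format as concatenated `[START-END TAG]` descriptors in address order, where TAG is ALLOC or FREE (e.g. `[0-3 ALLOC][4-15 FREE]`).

Op 1: a = malloc(3) -> a = 0; heap: [0-2 ALLOC][3-35 FREE]
Op 2: b = malloc(6) -> b = 3; heap: [0-2 ALLOC][3-8 ALLOC][9-35 FREE]
Op 3: free(b) -> (freed b); heap: [0-2 ALLOC][3-35 FREE]
Op 4: c = malloc(5) -> c = 3; heap: [0-2 ALLOC][3-7 ALLOC][8-35 FREE]
Op 5: free(c) -> (freed c); heap: [0-2 ALLOC][3-35 FREE]
Op 6: d = malloc(2) -> d = 3; heap: [0-2 ALLOC][3-4 ALLOC][5-35 FREE]
Op 7: e = malloc(8) -> e = 5; heap: [0-2 ALLOC][3-4 ALLOC][5-12 ALLOC][13-35 FREE]
free(e): e = 5 -> block [5-12 ALLOC]; mark free, coalesce with adjacent free neighbors -> [0-2 ALLOC][3-4 ALLOC][5-35 FREE]

Answer: [0-2 ALLOC][3-4 ALLOC][5-35 FREE]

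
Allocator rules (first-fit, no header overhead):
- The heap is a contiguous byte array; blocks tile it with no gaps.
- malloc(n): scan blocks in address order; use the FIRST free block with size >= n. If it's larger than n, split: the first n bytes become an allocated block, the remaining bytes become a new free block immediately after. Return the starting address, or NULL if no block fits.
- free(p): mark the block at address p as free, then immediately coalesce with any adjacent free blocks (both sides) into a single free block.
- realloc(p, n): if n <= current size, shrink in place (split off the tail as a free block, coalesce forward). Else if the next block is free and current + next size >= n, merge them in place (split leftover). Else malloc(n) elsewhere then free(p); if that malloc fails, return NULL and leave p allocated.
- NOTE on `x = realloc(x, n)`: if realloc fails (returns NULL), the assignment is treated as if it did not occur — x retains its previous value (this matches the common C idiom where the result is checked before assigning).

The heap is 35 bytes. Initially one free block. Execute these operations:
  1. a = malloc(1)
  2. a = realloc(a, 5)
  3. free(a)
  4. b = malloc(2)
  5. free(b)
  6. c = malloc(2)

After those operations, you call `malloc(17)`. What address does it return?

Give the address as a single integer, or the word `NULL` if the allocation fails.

Op 1: a = malloc(1) -> a = 0; heap: [0-0 ALLOC][1-34 FREE]
Op 2: a = realloc(a, 5) -> a = 0; heap: [0-4 ALLOC][5-34 FREE]
Op 3: free(a) -> (freed a); heap: [0-34 FREE]
Op 4: b = malloc(2) -> b = 0; heap: [0-1 ALLOC][2-34 FREE]
Op 5: free(b) -> (freed b); heap: [0-34 FREE]
Op 6: c = malloc(2) -> c = 0; heap: [0-1 ALLOC][2-34 FREE]
malloc(17): first-fit scan over [0-1 ALLOC][2-34 FREE] -> 2

Answer: 2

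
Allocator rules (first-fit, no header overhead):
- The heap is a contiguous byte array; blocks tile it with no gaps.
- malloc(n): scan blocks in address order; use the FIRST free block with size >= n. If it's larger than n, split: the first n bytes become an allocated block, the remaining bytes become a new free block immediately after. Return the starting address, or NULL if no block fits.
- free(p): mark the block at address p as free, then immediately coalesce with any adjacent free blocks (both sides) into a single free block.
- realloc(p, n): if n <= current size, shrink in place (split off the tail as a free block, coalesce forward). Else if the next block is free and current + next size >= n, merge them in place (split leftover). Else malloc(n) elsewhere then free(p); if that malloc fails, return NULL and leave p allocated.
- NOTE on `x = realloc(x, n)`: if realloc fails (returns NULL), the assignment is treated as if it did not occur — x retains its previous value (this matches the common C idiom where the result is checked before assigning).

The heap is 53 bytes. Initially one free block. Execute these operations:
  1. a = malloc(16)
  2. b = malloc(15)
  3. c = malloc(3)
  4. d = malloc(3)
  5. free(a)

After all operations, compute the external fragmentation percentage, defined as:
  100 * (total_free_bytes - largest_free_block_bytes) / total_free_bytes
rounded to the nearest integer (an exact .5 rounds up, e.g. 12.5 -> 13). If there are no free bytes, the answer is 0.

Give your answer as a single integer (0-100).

Answer: 50

Derivation:
Op 1: a = malloc(16) -> a = 0; heap: [0-15 ALLOC][16-52 FREE]
Op 2: b = malloc(15) -> b = 16; heap: [0-15 ALLOC][16-30 ALLOC][31-52 FREE]
Op 3: c = malloc(3) -> c = 31; heap: [0-15 ALLOC][16-30 ALLOC][31-33 ALLOC][34-52 FREE]
Op 4: d = malloc(3) -> d = 34; heap: [0-15 ALLOC][16-30 ALLOC][31-33 ALLOC][34-36 ALLOC][37-52 FREE]
Op 5: free(a) -> (freed a); heap: [0-15 FREE][16-30 ALLOC][31-33 ALLOC][34-36 ALLOC][37-52 FREE]
Free blocks: [16 16] total_free=32 largest=16 -> 100*(32-16)/32 = 1600/32 = 50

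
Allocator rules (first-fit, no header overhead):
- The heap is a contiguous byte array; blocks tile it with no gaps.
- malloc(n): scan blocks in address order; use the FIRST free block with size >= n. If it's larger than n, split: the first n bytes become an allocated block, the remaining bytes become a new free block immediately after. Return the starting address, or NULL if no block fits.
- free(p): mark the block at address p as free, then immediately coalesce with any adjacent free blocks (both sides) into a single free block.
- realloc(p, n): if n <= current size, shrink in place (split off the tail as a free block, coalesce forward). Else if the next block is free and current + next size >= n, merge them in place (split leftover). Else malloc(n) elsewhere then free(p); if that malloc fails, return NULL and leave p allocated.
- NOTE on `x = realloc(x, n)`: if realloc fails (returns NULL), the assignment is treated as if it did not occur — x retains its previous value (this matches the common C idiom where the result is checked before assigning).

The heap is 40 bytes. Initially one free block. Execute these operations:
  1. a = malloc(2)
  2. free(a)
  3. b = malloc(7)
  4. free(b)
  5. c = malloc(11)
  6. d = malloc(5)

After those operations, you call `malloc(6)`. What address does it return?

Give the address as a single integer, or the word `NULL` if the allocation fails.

Op 1: a = malloc(2) -> a = 0; heap: [0-1 ALLOC][2-39 FREE]
Op 2: free(a) -> (freed a); heap: [0-39 FREE]
Op 3: b = malloc(7) -> b = 0; heap: [0-6 ALLOC][7-39 FREE]
Op 4: free(b) -> (freed b); heap: [0-39 FREE]
Op 5: c = malloc(11) -> c = 0; heap: [0-10 ALLOC][11-39 FREE]
Op 6: d = malloc(5) -> d = 11; heap: [0-10 ALLOC][11-15 ALLOC][16-39 FREE]
malloc(6): first-fit scan over [0-10 ALLOC][11-15 ALLOC][16-39 FREE] -> 16

Answer: 16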